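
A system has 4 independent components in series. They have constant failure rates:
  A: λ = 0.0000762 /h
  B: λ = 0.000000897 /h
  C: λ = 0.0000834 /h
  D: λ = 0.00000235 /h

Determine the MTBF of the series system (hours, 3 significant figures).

6140

Series of exponential components: λ_sys = Σ λ_i
λ_sys = 0.0000762 + 0.000000897 + 0.0000834 + 0.00000235 = 1.6285e-04 /h
MTBF = 1 / λ_sys = 6140 h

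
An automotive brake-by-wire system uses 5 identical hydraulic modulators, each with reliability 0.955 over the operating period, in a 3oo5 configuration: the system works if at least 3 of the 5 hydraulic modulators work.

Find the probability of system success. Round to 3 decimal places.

R = Σ_{i=3}^{5} C(5,i) p^i (1−p)^{5−i} with p = 0.955
C(5,3)·0.955^3·0.045^2 = 0.01764
C(5,4)·0.955^4·0.045^1 = 0.18715
C(5,5)·0.955^5·0.045^0 = 0.79436
Sum = 0.999

0.999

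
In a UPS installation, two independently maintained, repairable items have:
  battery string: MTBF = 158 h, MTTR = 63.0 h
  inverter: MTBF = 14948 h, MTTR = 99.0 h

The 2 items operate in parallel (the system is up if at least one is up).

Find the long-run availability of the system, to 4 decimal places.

A(battery string) = MTBF/(MTBF+MTTR) = 158/(158+63.0) = 0.714932
A(inverter) = MTBF/(MTBF+MTTR) = 14948/(14948+99.0) = 0.993421
Parallel availability: 1 − (1 − 0.714932)(1 − 0.993421) = 0.9981

0.9981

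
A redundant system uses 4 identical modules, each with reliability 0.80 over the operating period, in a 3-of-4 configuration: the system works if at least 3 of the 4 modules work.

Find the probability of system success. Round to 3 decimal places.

R = Σ_{i=3}^{4} C(4,i) p^i (1−p)^{4−i} with p = 0.80
C(4,3)·0.80^3·0.20^1 = 0.40960
C(4,4)·0.80^4·0.20^0 = 0.40960
Sum = 0.819

0.819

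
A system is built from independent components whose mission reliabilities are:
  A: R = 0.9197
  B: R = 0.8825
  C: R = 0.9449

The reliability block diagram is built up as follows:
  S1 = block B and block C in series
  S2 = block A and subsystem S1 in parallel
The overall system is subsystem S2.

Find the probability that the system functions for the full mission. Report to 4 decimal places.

Series (B and C): 0.882500 × 0.944900 = 0.833874
Parallel (A and [0.833874]): 1 − (1 − 0.919700)(1 − 0.833874) = 0.9867

0.9867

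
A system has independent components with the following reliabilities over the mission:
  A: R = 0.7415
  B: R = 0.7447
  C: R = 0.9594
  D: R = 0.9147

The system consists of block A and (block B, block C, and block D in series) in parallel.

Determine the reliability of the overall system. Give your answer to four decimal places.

Series (B, C, and D): 0.744700 × 0.959400 × 0.914700 = 0.653521
Parallel (A and [0.653521]): 1 − (1 − 0.741500)(1 − 0.653521) = 0.9104

0.9104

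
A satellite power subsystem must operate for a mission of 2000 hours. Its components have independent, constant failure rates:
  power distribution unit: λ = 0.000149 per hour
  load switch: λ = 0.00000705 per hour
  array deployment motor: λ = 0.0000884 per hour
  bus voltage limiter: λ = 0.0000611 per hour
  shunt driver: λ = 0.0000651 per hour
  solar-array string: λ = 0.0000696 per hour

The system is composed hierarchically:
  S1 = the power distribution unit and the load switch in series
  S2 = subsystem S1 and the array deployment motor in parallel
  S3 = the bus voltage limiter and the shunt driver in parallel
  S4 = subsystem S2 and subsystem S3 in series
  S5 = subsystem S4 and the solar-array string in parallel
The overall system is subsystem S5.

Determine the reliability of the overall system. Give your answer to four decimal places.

0.9926

R(power distribution unit) = exp(−0.000149 × 2000) = 0.742301
R(load switch) = exp(−0.00000705 × 2000) = 0.985999
R(array deployment motor) = exp(−0.0000884 × 2000) = 0.837947
R(bus voltage limiter) = exp(−0.0000611 × 2000) = 0.884971
R(shunt driver) = exp(−0.0000651 × 2000) = 0.877920
R(solar-array string) = exp(−0.0000696 × 2000) = 0.870054
Series (power distribution unit and load switch): 0.742301 × 0.985999 = 0.731908
Parallel ([0.731908] and array deployment motor): 1 − (1 − 0.731908)(1 − 0.837947) = 0.956555
Parallel (bus voltage limiter and shunt driver): 1 − (1 − 0.884971)(1 − 0.877920) = 0.985957
Series ([0.956555] and [0.985957]): 0.956555 × 0.985957 = 0.943122
Parallel ([0.943122] and solar-array string): 1 − (1 − 0.943122)(1 − 0.870054) = 0.9926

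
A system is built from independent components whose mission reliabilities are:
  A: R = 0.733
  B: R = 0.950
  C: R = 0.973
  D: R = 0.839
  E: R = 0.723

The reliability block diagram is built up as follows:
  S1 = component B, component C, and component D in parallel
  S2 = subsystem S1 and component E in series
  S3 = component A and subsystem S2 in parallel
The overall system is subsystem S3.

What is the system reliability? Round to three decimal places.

Parallel (B, C, and D): 1 − (1 − 0.95000)(1 − 0.97300)(1 − 0.83900) = 0.99978
Series ([0.99978] and E): 0.99978 × 0.72300 = 0.72284
Parallel (A and [0.72284]): 1 − (1 − 0.73300)(1 − 0.72284) = 0.926

0.926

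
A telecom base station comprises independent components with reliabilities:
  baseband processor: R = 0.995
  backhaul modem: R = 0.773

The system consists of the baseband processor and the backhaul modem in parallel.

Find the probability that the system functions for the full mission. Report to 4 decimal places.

Parallel (baseband processor and backhaul modem): 1 − (1 − 0.995000)(1 − 0.773000) = 0.9989

0.9989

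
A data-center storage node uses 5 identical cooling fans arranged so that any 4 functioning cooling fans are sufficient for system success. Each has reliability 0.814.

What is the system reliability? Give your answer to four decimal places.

R = Σ_{i=4}^{5} C(5,i) p^i (1−p)^{5−i} with p = 0.814
C(5,4)·0.814^4·0.186^1 = 0.408301
C(5,5)·0.814^5·0.186^0 = 0.357373
Sum = 0.7657

0.7657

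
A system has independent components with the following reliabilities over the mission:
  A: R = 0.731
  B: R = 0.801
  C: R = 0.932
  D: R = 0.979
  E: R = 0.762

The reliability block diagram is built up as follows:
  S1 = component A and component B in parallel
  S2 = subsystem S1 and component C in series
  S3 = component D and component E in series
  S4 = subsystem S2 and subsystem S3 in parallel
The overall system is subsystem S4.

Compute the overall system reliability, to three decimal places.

Parallel (A and B): 1 − (1 − 0.73100)(1 − 0.80100) = 0.94647
Series ([0.94647] and C): 0.94647 × 0.93200 = 0.88211
Series (D and E): 0.97900 × 0.76200 = 0.74600
Parallel ([0.88211] and [0.74600]): 1 − (1 − 0.88211)(1 − 0.74600) = 0.970

0.970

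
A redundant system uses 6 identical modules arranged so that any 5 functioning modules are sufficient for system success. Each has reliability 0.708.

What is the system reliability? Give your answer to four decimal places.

R = Σ_{i=5}^{6} C(6,i) p^i (1−p)^{6−i} with p = 0.708
C(6,5)·0.708^5·0.292^1 = 0.311674
C(6,6)·0.708^6·0.292^0 = 0.125950
Sum = 0.4376

0.4376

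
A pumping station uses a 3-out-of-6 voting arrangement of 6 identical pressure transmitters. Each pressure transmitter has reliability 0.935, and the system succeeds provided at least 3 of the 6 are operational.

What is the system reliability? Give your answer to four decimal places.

R = Σ_{i=3}^{6} C(6,i) p^i (1−p)^{6−i} with p = 0.935
C(6,3)·0.935^3·0.065^3 = 0.004490
C(6,4)·0.935^4·0.065^2 = 0.048436
C(6,5)·0.935^5·0.065^1 = 0.278691
C(6,6)·0.935^6·0.065^0 = 0.668143
Sum = 0.9998

0.9998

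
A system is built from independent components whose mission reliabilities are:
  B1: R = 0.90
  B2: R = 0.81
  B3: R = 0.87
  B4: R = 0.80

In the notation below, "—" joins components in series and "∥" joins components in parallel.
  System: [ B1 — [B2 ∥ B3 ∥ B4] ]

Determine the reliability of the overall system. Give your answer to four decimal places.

Parallel (B2, B3, and B4): 1 − (1 − 0.810000)(1 − 0.870000)(1 − 0.800000) = 0.995060
Series (B1 and [0.995060]): 0.900000 × 0.995060 = 0.8956

0.8956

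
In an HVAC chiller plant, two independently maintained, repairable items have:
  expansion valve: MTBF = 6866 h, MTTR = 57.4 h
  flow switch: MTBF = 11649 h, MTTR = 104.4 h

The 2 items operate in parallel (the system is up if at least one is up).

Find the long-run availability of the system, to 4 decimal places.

A(expansion valve) = MTBF/(MTBF+MTTR) = 6866/(6866+57.4) = 0.991709
A(flow switch) = MTBF/(MTBF+MTTR) = 11649/(11649+104.4) = 0.991117
Parallel availability: 1 − (1 − 0.991709)(1 − 0.991117) = 0.9999

0.9999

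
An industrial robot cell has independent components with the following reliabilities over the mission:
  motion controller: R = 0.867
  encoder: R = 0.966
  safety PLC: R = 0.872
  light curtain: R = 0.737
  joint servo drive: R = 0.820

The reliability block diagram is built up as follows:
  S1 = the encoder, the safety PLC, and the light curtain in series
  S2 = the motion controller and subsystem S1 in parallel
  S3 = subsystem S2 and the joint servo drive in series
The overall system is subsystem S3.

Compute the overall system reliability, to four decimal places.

0.7786

Series (encoder, safety PLC, and light curtain): 0.966000 × 0.872000 × 0.737000 = 0.620813
Parallel (motion controller and [0.620813]): 1 − (1 − 0.867000)(1 − 0.620813) = 0.949568
Series ([0.949568] and joint servo drive): 0.949568 × 0.820000 = 0.7786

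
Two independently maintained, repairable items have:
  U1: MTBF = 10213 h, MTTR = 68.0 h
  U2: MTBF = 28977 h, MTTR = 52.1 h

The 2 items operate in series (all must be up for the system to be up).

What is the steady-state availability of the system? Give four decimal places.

0.9916

A(U1) = MTBF/(MTBF+MTTR) = 10213/(10213+68.0) = 0.993386
A(U2) = MTBF/(MTBF+MTTR) = 28977/(28977+52.1) = 0.998205
Series availability: 0.993386 × 0.998205 = 0.9916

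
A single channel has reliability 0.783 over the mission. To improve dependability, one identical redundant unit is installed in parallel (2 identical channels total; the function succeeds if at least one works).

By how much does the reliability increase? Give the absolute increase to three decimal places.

R_before = 0.783
R_after = 1 − (1 − 0.783)^2 = 0.953
ΔR = 0.953 − 0.783 = 0.170

0.170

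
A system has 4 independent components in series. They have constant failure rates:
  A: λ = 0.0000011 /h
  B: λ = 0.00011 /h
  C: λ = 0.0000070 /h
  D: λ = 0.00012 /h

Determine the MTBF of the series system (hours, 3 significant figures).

Series of exponential components: λ_sys = Σ λ_i
λ_sys = 0.0000011 + 0.00011 + 0.0000070 + 0.00012 = 2.3810e-04 /h
MTBF = 1 / λ_sys = 4200 h

4200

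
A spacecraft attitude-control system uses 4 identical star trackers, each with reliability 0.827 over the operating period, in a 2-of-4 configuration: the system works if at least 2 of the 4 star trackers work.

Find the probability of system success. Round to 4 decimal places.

0.9820

R = Σ_{i=2}^{4} C(4,i) p^i (1−p)^{4−i} with p = 0.827
C(4,2)·0.827^2·0.173^2 = 0.122816
C(4,3)·0.827^3·0.173^1 = 0.391402
C(4,4)·0.827^4·0.173^0 = 0.467759
Sum = 0.9820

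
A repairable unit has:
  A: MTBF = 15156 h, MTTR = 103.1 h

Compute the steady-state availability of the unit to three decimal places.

A(A) = MTBF/(MTBF+MTTR) = 15156/(15156+103.1) = 0.993

0.993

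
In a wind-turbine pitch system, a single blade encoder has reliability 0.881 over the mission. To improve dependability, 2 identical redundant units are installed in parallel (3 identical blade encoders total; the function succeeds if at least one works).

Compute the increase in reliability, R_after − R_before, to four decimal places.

R_before = 0.881
R_after = 1 − (1 − 0.881)^3 = 0.9983
ΔR = 0.9983 − 0.881 = 0.1173

0.1173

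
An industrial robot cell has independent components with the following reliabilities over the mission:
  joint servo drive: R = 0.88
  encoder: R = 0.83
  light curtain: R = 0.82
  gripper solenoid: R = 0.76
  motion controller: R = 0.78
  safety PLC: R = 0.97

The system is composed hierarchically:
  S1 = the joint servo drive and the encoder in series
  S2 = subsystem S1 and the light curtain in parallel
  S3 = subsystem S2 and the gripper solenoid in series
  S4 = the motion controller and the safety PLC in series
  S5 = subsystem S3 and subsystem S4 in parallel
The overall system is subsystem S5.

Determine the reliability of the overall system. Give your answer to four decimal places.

0.9326

Series (joint servo drive and encoder): 0.880000 × 0.830000 = 0.730400
Parallel ([0.730400] and light curtain): 1 − (1 − 0.730400)(1 − 0.820000) = 0.951472
Series ([0.951472] and gripper solenoid): 0.951472 × 0.760000 = 0.723119
Series (motion controller and safety PLC): 0.780000 × 0.970000 = 0.756600
Parallel ([0.723119] and [0.756600]): 1 − (1 − 0.723119)(1 − 0.756600) = 0.9326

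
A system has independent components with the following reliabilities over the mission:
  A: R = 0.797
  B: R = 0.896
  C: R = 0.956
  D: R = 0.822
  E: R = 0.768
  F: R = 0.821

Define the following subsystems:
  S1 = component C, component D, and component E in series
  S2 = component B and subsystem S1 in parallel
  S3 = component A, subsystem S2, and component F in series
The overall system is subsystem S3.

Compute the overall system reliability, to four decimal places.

0.6274

Series (C, D, and E): 0.956000 × 0.822000 × 0.768000 = 0.603519
Parallel (B and [0.603519]): 1 − (1 − 0.896000)(1 − 0.603519) = 0.958766
Series (A, [0.958766], and F): 0.797000 × 0.958766 × 0.821000 = 0.6274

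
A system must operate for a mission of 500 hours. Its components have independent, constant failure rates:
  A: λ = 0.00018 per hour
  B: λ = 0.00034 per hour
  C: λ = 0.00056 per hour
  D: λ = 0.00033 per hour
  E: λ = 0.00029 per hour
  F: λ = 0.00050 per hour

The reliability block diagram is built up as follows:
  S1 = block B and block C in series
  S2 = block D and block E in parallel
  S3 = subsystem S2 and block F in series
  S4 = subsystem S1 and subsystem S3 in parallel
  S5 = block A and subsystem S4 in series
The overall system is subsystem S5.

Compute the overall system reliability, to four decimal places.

0.8354

R(A) = exp(−0.00018 × 500) = 0.913931
R(B) = exp(−0.00034 × 500) = 0.843665
R(C) = exp(−0.00056 × 500) = 0.755784
R(D) = exp(−0.00033 × 500) = 0.847894
R(E) = exp(−0.00029 × 500) = 0.865022
R(F) = exp(−0.00050 × 500) = 0.778801
Series (B and C): 0.843665 × 0.755784 = 0.637629
Parallel (D and E): 1 − (1 − 0.847894)(1 − 0.865022) = 0.979469
Series ([0.979469] and F): 0.979469 × 0.778801 = 0.762811
Parallel ([0.637629] and [0.762811]): 1 − (1 − 0.637629)(1 − 0.762811) = 0.914050
Series (A and [0.914050]): 0.913931 × 0.914050 = 0.8354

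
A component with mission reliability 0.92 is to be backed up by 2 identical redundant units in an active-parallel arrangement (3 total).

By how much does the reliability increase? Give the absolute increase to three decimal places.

0.079

R_before = 0.92
R_after = 1 − (1 − 0.92)^3 = 0.999
ΔR = 0.999 − 0.92 = 0.079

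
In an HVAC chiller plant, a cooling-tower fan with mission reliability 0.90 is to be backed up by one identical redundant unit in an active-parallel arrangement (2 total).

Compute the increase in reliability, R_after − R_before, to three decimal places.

0.090

R_before = 0.90
R_after = 1 − (1 − 0.90)^2 = 0.990
ΔR = 0.990 − 0.90 = 0.090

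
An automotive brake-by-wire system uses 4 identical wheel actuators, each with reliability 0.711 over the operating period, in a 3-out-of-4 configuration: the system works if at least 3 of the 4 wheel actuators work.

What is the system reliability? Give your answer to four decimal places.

R = Σ_{i=3}^{4} C(4,i) p^i (1−p)^{4−i} with p = 0.711
C(4,3)·0.711^3·0.289^1 = 0.415496
C(4,4)·0.711^4·0.289^0 = 0.255551
Sum = 0.6710

0.6710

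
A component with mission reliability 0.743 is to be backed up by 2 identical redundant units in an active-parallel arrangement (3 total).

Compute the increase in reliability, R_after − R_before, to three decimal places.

0.240

R_before = 0.743
R_after = 1 − (1 − 0.743)^3 = 0.983
ΔR = 0.983 − 0.743 = 0.240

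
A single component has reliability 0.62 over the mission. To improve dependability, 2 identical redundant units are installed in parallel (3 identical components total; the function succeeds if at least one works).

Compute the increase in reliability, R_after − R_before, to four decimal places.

0.3251

R_before = 0.62
R_after = 1 − (1 − 0.62)^3 = 0.9451
ΔR = 0.9451 − 0.62 = 0.3251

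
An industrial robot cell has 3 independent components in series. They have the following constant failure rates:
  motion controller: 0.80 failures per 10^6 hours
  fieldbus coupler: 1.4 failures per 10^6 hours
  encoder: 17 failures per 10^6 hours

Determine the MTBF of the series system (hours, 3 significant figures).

52100

Series of exponential components: λ_sys = Σ λ_i
λ_sys = 0.00000080 + 0.0000014 + 0.000017 = 1.9200e-05 /h
MTBF = 1 / λ_sys = 52100 h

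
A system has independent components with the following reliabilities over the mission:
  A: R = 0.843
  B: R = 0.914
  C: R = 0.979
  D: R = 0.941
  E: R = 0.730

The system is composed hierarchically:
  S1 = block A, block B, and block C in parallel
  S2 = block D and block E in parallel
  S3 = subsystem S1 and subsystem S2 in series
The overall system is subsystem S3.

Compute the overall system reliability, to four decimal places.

0.9838

Parallel (A, B, and C): 1 − (1 − 0.843000)(1 − 0.914000)(1 − 0.979000) = 0.999716
Parallel (D and E): 1 − (1 − 0.941000)(1 − 0.730000) = 0.984070
Series ([0.999716] and [0.984070]): 0.999716 × 0.984070 = 0.9838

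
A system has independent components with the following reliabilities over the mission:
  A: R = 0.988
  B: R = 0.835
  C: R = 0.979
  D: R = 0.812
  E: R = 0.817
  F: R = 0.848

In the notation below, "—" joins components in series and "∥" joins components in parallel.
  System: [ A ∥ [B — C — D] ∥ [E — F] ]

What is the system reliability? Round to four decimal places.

0.9988

Series (B, C, and D): 0.835000 × 0.979000 × 0.812000 = 0.663782
Series (E and F): 0.817000 × 0.848000 = 0.692816
Parallel (A, [0.663782], and [0.692816]): 1 − (1 − 0.988000)(1 − 0.663782)(1 − 0.692816) = 0.9988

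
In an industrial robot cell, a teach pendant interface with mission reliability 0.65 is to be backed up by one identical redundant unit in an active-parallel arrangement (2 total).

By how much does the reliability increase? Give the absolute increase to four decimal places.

0.2275

R_before = 0.65
R_after = 1 − (1 − 0.65)^2 = 0.8775
ΔR = 0.8775 − 0.65 = 0.2275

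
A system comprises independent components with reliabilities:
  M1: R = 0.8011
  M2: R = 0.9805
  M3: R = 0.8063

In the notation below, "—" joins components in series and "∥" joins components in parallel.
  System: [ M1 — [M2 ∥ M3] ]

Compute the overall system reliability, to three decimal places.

Parallel (M2 and M3): 1 − (1 − 0.98050)(1 − 0.80630) = 0.99622
Series (M1 and [0.99622]): 0.80110 × 0.99622 = 0.798

0.798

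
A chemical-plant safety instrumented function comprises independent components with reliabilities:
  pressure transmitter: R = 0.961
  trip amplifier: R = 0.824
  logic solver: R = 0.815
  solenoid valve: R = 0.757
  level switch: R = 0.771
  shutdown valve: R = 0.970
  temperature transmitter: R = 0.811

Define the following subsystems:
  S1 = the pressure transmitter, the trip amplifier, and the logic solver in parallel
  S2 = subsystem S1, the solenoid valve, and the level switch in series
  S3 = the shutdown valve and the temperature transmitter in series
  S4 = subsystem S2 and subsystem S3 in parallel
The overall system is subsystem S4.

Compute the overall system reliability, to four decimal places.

Parallel (pressure transmitter, trip amplifier, and logic solver): 1 − (1 − 0.961000)(1 − 0.824000)(1 − 0.815000) = 0.998730
Series ([0.998730], solenoid valve, and level switch): 0.998730 × 0.757000 × 0.771000 = 0.582906
Series (shutdown valve and temperature transmitter): 0.970000 × 0.811000 = 0.786670
Parallel ([0.582906] and [0.786670]): 1 − (1 − 0.582906)(1 − 0.786670) = 0.9110

0.9110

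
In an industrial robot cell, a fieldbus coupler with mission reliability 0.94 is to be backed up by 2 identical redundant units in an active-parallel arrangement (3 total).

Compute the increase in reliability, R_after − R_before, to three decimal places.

0.060

R_before = 0.94
R_after = 1 − (1 − 0.94)^3 = 1.000
ΔR = 1.000 − 0.94 = 0.060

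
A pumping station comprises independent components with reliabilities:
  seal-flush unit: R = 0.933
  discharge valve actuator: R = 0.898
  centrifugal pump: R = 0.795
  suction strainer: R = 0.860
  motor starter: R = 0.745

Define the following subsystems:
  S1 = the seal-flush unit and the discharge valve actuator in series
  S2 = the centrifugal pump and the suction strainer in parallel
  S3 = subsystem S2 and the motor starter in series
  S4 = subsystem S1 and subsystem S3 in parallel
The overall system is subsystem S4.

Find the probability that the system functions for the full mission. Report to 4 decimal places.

0.9552

Series (seal-flush unit and discharge valve actuator): 0.933000 × 0.898000 = 0.837834
Parallel (centrifugal pump and suction strainer): 1 − (1 − 0.795000)(1 − 0.860000) = 0.971300
Series ([0.971300] and motor starter): 0.971300 × 0.745000 = 0.723619
Parallel ([0.837834] and [0.723619]): 1 − (1 − 0.837834)(1 − 0.723619) = 0.9552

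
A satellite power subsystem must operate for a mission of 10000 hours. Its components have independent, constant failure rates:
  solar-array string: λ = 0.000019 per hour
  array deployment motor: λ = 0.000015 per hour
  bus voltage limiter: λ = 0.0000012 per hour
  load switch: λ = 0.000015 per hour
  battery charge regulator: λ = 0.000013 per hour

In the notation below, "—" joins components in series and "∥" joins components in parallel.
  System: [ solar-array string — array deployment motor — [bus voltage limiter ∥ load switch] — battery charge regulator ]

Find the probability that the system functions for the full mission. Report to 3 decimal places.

R(solar-array string) = exp(−0.000019 × 10000) = 0.82696
R(array deployment motor) = exp(−0.000015 × 10000) = 0.86071
R(bus voltage limiter) = exp(−0.0000012 × 10000) = 0.98807
R(load switch) = exp(−0.000015 × 10000) = 0.86071
R(battery charge regulator) = exp(−0.000013 × 10000) = 0.87810
Parallel (bus voltage limiter and load switch): 1 − (1 − 0.98807)(1 − 0.86071) = 0.99834
Series (solar-array string, array deployment motor, [0.99834], and battery charge regulator): 0.82696 × 0.86071 × 0.99834 × 0.87810 = 0.624

0.624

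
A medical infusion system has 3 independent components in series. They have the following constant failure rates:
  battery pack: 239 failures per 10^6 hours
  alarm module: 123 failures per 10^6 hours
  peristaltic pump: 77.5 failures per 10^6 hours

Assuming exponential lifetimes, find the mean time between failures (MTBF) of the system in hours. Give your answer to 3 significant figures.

Series of exponential components: λ_sys = Σ λ_i
λ_sys = 0.000239 + 0.000123 + 0.0000775 = 4.3950e-04 /h
MTBF = 1 / λ_sys = 2280 h

2280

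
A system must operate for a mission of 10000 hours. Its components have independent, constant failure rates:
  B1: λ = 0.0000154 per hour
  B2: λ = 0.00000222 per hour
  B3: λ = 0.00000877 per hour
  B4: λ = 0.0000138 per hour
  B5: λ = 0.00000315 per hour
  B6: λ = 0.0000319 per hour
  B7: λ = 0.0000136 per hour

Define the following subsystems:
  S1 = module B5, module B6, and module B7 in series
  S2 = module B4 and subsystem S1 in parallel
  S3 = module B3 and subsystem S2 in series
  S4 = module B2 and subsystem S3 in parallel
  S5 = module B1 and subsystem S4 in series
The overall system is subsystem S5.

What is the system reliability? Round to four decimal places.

0.8548

R(B1) = exp(−0.0000154 × 10000) = 0.857272
R(B2) = exp(−0.00000222 × 10000) = 0.978045
R(B3) = exp(−0.00000877 × 10000) = 0.916036
R(B4) = exp(−0.0000138 × 10000) = 0.871099
R(B5) = exp(−0.00000315 × 10000) = 0.968991
R(B6) = exp(−0.0000319 × 10000) = 0.726876
R(B7) = exp(−0.0000136 × 10000) = 0.872843
Series (B5, B6, and B7): 0.968991 × 0.726876 × 0.872843 = 0.614775
Parallel (B4 and [0.614775]): 1 − (1 − 0.871099)(1 − 0.614775) = 0.950344
Series (B3 and [0.950344]): 0.916036 × 0.950344 = 0.870549
Parallel (B2 and [0.870549]): 1 − (1 − 0.978045)(1 − 0.870549) = 0.997158
Series (B1 and [0.997158]): 0.857272 × 0.997158 = 0.8548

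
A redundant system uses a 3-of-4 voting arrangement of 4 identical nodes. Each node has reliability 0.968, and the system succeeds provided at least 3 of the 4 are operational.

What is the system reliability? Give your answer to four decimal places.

R = Σ_{i=3}^{4} C(4,i) p^i (1−p)^{4−i} with p = 0.968
C(4,3)·0.968^3·0.032^1 = 0.116101
C(4,4)·0.968^4·0.032^0 = 0.878014
Sum = 0.9941

0.9941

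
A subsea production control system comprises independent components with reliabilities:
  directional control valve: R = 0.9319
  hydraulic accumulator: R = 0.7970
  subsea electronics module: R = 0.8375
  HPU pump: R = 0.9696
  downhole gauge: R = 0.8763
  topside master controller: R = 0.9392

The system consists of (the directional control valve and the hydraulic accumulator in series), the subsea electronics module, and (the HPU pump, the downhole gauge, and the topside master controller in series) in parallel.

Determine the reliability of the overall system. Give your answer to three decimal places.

Series (directional control valve and hydraulic accumulator): 0.93190 × 0.79700 = 0.74272
Series (HPU pump, downhole gauge, and topside master controller): 0.96960 × 0.87630 × 0.93920 = 0.79800
Parallel ([0.74272], subsea electronics module, and [0.79800]): 1 − (1 − 0.74272)(1 − 0.83750)(1 − 0.79800) = 0.992

0.992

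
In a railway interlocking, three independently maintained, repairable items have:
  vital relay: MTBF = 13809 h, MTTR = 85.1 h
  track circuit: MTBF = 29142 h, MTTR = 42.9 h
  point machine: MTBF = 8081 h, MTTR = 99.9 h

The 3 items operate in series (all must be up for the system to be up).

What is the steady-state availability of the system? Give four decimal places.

A(vital relay) = MTBF/(MTBF+MTTR) = 13809/(13809+85.1) = 0.993875
A(track circuit) = MTBF/(MTBF+MTTR) = 29142/(29142+42.9) = 0.998530
A(point machine) = MTBF/(MTBF+MTTR) = 8081/(8081+99.9) = 0.987789
Series availability: 0.993875 × 0.998530 × 0.987789 = 0.9803

0.9803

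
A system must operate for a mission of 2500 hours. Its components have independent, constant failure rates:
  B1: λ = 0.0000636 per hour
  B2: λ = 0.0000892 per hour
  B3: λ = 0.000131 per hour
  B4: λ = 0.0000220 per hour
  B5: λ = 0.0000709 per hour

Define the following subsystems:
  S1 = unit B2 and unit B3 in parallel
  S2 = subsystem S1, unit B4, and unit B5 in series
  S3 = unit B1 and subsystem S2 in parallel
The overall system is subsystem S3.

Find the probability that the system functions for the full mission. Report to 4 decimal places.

R(B1) = exp(−0.0000636 × 2500) = 0.852996
R(B2) = exp(−0.0000892 × 2500) = 0.800115
R(B3) = exp(−0.000131 × 2500) = 0.720723
R(B4) = exp(−0.0000220 × 2500) = 0.946485
R(B5) = exp(−0.0000709 × 2500) = 0.837570
Parallel (B2 and B3): 1 − (1 − 0.800115)(1 − 0.720723) = 0.944177
Series ([0.944177], B4, and B5): 0.944177 × 0.946485 × 0.837570 = 0.748494
Parallel (B1 and [0.748494]): 1 − (1 − 0.852996)(1 − 0.748494) = 0.9630

0.9630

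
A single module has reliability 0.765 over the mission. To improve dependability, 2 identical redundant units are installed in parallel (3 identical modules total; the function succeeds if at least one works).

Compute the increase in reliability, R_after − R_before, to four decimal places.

R_before = 0.765
R_after = 1 − (1 − 0.765)^3 = 0.9870
ΔR = 0.9870 − 0.765 = 0.2220

0.2220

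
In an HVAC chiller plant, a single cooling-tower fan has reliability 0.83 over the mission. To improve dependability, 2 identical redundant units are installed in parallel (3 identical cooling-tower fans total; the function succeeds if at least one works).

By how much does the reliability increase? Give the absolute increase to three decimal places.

R_before = 0.83
R_after = 1 − (1 − 0.83)^3 = 0.995
ΔR = 0.995 − 0.83 = 0.165

0.165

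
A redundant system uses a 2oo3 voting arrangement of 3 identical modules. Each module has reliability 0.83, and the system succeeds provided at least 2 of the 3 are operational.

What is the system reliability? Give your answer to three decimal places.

0.923

R = Σ_{i=2}^{3} C(3,i) p^i (1−p)^{3−i} with p = 0.83
C(3,2)·0.83^2·0.17^1 = 0.35134
C(3,3)·0.83^3·0.17^0 = 0.57179
Sum = 0.923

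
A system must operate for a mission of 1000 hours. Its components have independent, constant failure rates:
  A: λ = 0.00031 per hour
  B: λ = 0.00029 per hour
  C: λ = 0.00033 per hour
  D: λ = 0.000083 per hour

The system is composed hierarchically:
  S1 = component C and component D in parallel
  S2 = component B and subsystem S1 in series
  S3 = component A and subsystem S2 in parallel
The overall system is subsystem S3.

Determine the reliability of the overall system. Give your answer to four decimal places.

R(A) = exp(−0.00031 × 1000) = 0.733447
R(B) = exp(−0.00029 × 1000) = 0.748264
R(C) = exp(−0.00033 × 1000) = 0.718924
R(D) = exp(−0.000083 × 1000) = 0.920351
Parallel (C and D): 1 − (1 − 0.718924)(1 − 0.920351) = 0.977613
Series (B and [0.977613]): 0.748264 × 0.977613 = 0.731513
Parallel (A and [0.731513]): 1 − (1 − 0.733447)(1 − 0.731513) = 0.9284

0.9284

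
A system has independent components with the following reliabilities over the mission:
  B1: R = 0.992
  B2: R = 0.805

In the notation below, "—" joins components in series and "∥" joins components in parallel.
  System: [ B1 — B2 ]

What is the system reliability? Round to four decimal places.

0.7986

Series (B1 and B2): 0.992000 × 0.805000 = 0.7986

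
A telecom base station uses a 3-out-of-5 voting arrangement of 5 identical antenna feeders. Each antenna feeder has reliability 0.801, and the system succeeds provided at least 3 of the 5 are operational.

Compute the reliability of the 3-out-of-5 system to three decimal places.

0.943

R = Σ_{i=3}^{5} C(5,i) p^i (1−p)^{5−i} with p = 0.801
C(5,3)·0.801^3·0.199^2 = 0.20352
C(5,4)·0.801^4·0.199^1 = 0.40959
C(5,5)·0.801^5·0.199^0 = 0.32973
Sum = 0.943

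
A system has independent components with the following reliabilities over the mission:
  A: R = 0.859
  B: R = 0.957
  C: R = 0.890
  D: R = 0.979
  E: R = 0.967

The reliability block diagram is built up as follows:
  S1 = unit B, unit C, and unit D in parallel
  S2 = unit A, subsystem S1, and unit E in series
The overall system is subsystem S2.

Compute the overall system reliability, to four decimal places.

Parallel (B, C, and D): 1 − (1 − 0.957000)(1 − 0.890000)(1 − 0.979000) = 0.999901
Series (A, [0.999901], and E): 0.859000 × 0.999901 × 0.967000 = 0.8306

0.8306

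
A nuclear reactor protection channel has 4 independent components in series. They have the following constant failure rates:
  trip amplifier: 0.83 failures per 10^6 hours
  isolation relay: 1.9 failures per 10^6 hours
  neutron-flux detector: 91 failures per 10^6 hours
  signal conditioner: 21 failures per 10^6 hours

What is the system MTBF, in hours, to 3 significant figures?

Series of exponential components: λ_sys = Σ λ_i
λ_sys = 0.00000083 + 0.0000019 + 0.000091 + 0.000021 = 1.1473e-04 /h
MTBF = 1 / λ_sys = 8720 h

8720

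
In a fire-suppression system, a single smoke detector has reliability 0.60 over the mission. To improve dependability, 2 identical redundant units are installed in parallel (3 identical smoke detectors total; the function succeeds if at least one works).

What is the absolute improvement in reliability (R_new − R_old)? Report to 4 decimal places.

R_before = 0.60
R_after = 1 − (1 − 0.60)^3 = 0.9360
ΔR = 0.9360 − 0.60 = 0.3360

0.3360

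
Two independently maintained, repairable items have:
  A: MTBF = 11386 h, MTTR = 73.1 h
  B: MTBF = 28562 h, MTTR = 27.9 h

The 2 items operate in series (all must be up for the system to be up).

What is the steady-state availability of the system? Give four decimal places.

0.9927

A(A) = MTBF/(MTBF+MTTR) = 11386/(11386+73.1) = 0.993621
A(B) = MTBF/(MTBF+MTTR) = 28562/(28562+27.9) = 0.999024
Series availability: 0.993621 × 0.999024 = 0.9927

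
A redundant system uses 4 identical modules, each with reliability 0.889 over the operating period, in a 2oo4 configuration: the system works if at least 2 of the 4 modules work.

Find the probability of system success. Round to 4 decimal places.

0.9950

R = Σ_{i=2}^{4} C(4,i) p^i (1−p)^{4−i} with p = 0.889
C(4,2)·0.889^2·0.111^2 = 0.058425
C(4,3)·0.889^3·0.111^1 = 0.311952
C(4,4)·0.889^4·0.111^0 = 0.624607
Sum = 0.9950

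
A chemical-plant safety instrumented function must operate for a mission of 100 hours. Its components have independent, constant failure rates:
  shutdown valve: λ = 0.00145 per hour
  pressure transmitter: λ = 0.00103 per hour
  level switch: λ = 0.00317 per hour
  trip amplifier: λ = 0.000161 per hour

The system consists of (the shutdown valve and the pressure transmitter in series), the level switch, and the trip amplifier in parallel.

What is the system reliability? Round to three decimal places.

R(shutdown valve) = exp(−0.00145 × 100) = 0.86502
R(pressure transmitter) = exp(−0.00103 × 100) = 0.90213
R(level switch) = exp(−0.00317 × 100) = 0.72833
R(trip amplifier) = exp(−0.000161 × 100) = 0.98403
Series (shutdown valve and pressure transmitter): 0.86502 × 0.90213 = 0.78036
Parallel ([0.78036], level switch, and trip amplifier): 1 − (1 − 0.78036)(1 − 0.72833)(1 − 0.98403) = 0.999

0.999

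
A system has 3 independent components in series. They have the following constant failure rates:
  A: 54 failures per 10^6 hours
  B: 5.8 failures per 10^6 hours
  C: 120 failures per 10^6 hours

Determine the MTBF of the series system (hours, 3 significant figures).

Series of exponential components: λ_sys = Σ λ_i
λ_sys = 0.000054 + 0.0000058 + 0.00012 = 1.7980e-04 /h
MTBF = 1 / λ_sys = 5560 h

5560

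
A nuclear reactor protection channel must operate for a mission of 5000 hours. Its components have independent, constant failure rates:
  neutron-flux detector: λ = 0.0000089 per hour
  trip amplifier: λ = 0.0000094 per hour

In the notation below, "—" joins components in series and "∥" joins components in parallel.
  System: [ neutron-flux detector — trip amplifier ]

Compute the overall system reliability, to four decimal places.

R(neutron-flux detector) = exp(−0.0000089 × 5000) = 0.956476
R(trip amplifier) = exp(−0.0000094 × 5000) = 0.954087
Series (neutron-flux detector and trip amplifier): 0.956476 × 0.954087 = 0.9126

0.9126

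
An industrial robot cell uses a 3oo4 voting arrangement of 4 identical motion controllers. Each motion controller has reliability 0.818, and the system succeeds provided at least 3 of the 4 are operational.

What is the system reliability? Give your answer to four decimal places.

0.8462

R = Σ_{i=3}^{4} C(4,i) p^i (1−p)^{4−i} with p = 0.818
C(4,3)·0.818^3·0.182^1 = 0.398466
C(4,4)·0.818^4·0.182^0 = 0.447727
Sum = 0.8462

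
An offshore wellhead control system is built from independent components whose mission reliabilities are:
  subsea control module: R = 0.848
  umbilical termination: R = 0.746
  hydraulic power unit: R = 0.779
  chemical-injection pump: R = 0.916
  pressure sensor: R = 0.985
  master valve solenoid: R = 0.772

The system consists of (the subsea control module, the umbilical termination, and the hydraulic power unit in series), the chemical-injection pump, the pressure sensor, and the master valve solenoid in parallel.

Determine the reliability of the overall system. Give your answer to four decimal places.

0.9999

Series (subsea control module, umbilical termination, and hydraulic power unit): 0.848000 × 0.746000 × 0.779000 = 0.492802
Parallel ([0.492802], chemical-injection pump, pressure sensor, and master valve solenoid): 1 − (1 − 0.492802)(1 − 0.916000)(1 − 0.985000)(1 − 0.772000) = 0.9999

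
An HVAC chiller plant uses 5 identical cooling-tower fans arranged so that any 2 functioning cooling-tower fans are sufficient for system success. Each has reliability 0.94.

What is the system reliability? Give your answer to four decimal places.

R = Σ_{i=2}^{5} C(5,i) p^i (1−p)^{5−i} with p = 0.94
C(5,2)·0.94^2·0.06^3 = 0.001909
C(5,3)·0.94^3·0.06^2 = 0.029901
C(5,4)·0.94^4·0.06^1 = 0.234225
C(5,5)·0.94^5·0.06^0 = 0.733904
Sum = 0.9999

0.9999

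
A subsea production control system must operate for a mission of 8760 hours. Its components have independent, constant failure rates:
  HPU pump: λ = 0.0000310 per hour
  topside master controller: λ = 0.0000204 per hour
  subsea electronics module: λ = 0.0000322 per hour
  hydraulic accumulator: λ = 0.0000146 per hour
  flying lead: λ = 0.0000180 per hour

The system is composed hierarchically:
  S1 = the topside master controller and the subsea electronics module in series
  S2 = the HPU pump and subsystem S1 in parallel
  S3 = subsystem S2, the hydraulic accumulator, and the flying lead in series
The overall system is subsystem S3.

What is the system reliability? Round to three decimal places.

R(HPU pump) = exp(−0.0000310 × 8760) = 0.76219
R(topside master controller) = exp(−0.0000204 × 8760) = 0.83635
R(subsea electronics module) = exp(−0.0000322 × 8760) = 0.75422
R(hydraulic accumulator) = exp(−0.0000146 × 8760) = 0.87994
R(flying lead) = exp(−0.0000180 × 8760) = 0.85412
Series (topside master controller and subsea electronics module): 0.83635 × 0.75422 = 0.63079
Parallel (HPU pump and [0.63079]): 1 − (1 − 0.76219)(1 − 0.63079) = 0.91220
Series ([0.91220], hydraulic accumulator, and flying lead): 0.91220 × 0.87994 × 0.85412 = 0.686

0.686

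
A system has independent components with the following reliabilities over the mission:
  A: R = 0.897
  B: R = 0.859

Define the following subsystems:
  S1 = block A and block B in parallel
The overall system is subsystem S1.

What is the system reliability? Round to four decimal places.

Parallel (A and B): 1 − (1 − 0.897000)(1 − 0.859000) = 0.9855

0.9855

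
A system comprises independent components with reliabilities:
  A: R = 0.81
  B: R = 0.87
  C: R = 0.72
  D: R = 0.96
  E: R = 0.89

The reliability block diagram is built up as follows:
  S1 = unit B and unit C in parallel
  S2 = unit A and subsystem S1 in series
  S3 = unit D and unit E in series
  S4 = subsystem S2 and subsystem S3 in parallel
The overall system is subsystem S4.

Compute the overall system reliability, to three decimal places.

0.968

Parallel (B and C): 1 − (1 − 0.87000)(1 − 0.72000) = 0.96360
Series (A and [0.96360]): 0.81000 × 0.96360 = 0.78052
Series (D and E): 0.96000 × 0.89000 = 0.85440
Parallel ([0.78052] and [0.85440]): 1 − (1 − 0.78052)(1 − 0.85440) = 0.968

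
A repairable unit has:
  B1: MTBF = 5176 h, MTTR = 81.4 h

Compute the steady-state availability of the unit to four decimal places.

0.9845

A(B1) = MTBF/(MTBF+MTTR) = 5176/(5176+81.4) = 0.9845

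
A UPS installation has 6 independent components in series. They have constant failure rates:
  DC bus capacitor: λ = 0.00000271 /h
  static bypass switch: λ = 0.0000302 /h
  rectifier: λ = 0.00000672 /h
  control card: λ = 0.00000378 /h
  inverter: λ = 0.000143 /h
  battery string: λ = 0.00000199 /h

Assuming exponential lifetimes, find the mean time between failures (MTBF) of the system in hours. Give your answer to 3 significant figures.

Series of exponential components: λ_sys = Σ λ_i
λ_sys = 0.00000271 + 0.0000302 + 0.00000672 + 0.00000378 + 0.000143 + 0.00000199 = 1.8840e-04 /h
MTBF = 1 / λ_sys = 5310 h

5310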